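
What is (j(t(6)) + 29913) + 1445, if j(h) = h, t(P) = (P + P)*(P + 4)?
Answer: 31478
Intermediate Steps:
t(P) = 2*P*(4 + P) (t(P) = (2*P)*(4 + P) = 2*P*(4 + P))
(j(t(6)) + 29913) + 1445 = (2*6*(4 + 6) + 29913) + 1445 = (2*6*10 + 29913) + 1445 = (120 + 29913) + 1445 = 30033 + 1445 = 31478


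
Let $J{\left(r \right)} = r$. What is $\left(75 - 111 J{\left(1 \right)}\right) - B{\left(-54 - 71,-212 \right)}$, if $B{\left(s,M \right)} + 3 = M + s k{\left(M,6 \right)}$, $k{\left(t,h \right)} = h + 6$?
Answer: $1679$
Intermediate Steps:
$k{\left(t,h \right)} = 6 + h$
$B{\left(s,M \right)} = -3 + M + 12 s$ ($B{\left(s,M \right)} = -3 + \left(M + s \left(6 + 6\right)\right) = -3 + \left(M + s 12\right) = -3 + \left(M + 12 s\right) = -3 + M + 12 s$)
$\left(75 - 111 J{\left(1 \right)}\right) - B{\left(-54 - 71,-212 \right)} = \left(75 - 111\right) - \left(-3 - 212 + 12 \left(-54 - 71\right)\right) = -36 - \left(-3 - 212 + 12 \left(-125\right)\right) = -36 - \left(-3 - 212 - 1500\right) = -36 - -1715 = -36 + 1715 = 1679$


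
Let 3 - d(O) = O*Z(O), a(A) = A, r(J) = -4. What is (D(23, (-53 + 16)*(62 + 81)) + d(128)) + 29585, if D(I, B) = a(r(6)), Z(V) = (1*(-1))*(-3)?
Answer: 29200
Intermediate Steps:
Z(V) = 3 (Z(V) = -1*(-3) = 3)
D(I, B) = -4
d(O) = 3 - 3*O (d(O) = 3 - O*3 = 3 - 3*O)
(D(23, (-53 + 16)*(62 + 81)) + d(128)) + 29585 = (-4 + (3 - 3*128)) + 29585 = (-4 + (3 - 384)) + 29585 = (-4 - 381) + 29585 = -385 + 29585 = 29200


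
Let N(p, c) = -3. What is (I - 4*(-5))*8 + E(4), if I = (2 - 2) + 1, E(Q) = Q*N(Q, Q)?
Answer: 156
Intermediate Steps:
E(Q) = -3*Q (E(Q) = Q*(-3) = -3*Q)
I = 1 (I = 0 + 1 = 1)
(I - 4*(-5))*8 + E(4) = (1 - 4*(-5))*8 - 3*4 = (1 + 20)*8 - 12 = 21*8 - 12 = 168 - 12 = 156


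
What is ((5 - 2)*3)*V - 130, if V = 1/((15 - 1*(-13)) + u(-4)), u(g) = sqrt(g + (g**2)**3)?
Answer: -107573/827 + 9*sqrt(1023)/1654 ≈ -129.90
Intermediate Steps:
u(g) = sqrt(g + g**6)
V = 1/(28 + 2*sqrt(1023)) (V = 1/((15 - 1*(-13)) + sqrt(-4 + (-4)**6)) = 1/((15 + 13) + sqrt(-4 + 4096)) = 1/(28 + sqrt(4092)) = 1/(28 + 2*sqrt(1023)) ≈ 0.010873)
((5 - 2)*3)*V - 130 = ((5 - 2)*3)*(-7/827 + sqrt(1023)/1654) - 130 = (3*3)*(-7/827 + sqrt(1023)/1654) - 130 = 9*(-7/827 + sqrt(1023)/1654) - 130 = (-63/827 + 9*sqrt(1023)/1654) - 130 = -107573/827 + 9*sqrt(1023)/1654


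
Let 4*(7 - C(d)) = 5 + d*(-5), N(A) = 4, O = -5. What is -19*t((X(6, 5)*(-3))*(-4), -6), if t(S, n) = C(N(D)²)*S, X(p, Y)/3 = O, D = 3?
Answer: 88065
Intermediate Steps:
X(p, Y) = -15 (X(p, Y) = 3*(-5) = -15)
C(d) = 23/4 + 5*d/4 (C(d) = 7 - (5 + d*(-5))/4 = 7 - (5 - 5*d)/4 = 7 + (-5/4 + 5*d/4) = 23/4 + 5*d/4)
t(S, n) = 103*S/4 (t(S, n) = (23/4 + (5/4)*4²)*S = (23/4 + (5/4)*16)*S = (23/4 + 20)*S = 103*S/4)
-19*t((X(6, 5)*(-3))*(-4), -6) = -1957*-15*(-3)*(-4)/4 = -1957*45*(-4)/4 = -1957*(-180)/4 = -19*(-4635) = 88065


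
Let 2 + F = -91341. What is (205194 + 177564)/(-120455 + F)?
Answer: -191379/105899 ≈ -1.8072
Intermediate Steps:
F = -91343 (F = -2 - 91341 = -91343)
(205194 + 177564)/(-120455 + F) = (205194 + 177564)/(-120455 - 91343) = 382758/(-211798) = 382758*(-1/211798) = -191379/105899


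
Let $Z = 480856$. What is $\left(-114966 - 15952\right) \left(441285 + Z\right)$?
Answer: $-120724855438$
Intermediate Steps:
$\left(-114966 - 15952\right) \left(441285 + Z\right) = \left(-114966 - 15952\right) \left(441285 + 480856\right) = \left(-130918\right) 922141 = -120724855438$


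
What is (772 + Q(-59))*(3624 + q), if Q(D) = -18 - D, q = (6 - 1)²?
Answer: 2966637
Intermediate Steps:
q = 25 (q = 5² = 25)
(772 + Q(-59))*(3624 + q) = (772 + (-18 - 1*(-59)))*(3624 + 25) = (772 + (-18 + 59))*3649 = (772 + 41)*3649 = 813*3649 = 2966637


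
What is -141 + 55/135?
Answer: -3796/27 ≈ -140.59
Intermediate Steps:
-141 + 55/135 = -141 + 55*(1/135) = -141 + 11/27 = -3796/27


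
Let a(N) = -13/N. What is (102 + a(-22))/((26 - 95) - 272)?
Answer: -2257/7502 ≈ -0.30085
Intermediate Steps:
(102 + a(-22))/((26 - 95) - 272) = (102 - 13/(-22))/((26 - 95) - 272) = (102 - 13*(-1/22))/(-69 - 272) = (102 + 13/22)/(-341) = (2257/22)*(-1/341) = -2257/7502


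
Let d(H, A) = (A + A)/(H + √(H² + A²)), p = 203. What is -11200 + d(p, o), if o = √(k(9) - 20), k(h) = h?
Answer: -11200 - 2*I*√453178/11 + 406*I*√11/11 ≈ -11200.0 + 0.016339*I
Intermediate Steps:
o = I*√11 (o = √(9 - 20) = √(-11) = I*√11 ≈ 3.3166*I)
d(H, A) = 2*A/(H + √(A² + H²)) (d(H, A) = (2*A)/(H + √(A² + H²)) = 2*A/(H + √(A² + H²)))
-11200 + d(p, o) = -11200 + 2*(I*√11)/(203 + √((I*√11)² + 203²)) = -11200 + 2*(I*√11)/(203 + √(-11 + 41209)) = -11200 + 2*(I*√11)/(203 + √41198) = -11200 + 2*I*√11/(203 + √41198)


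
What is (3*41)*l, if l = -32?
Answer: -3936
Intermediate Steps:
(3*41)*l = (3*41)*(-32) = 123*(-32) = -3936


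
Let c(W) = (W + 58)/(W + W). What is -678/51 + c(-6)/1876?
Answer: -1272149/95676 ≈ -13.296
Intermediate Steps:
c(W) = (58 + W)/(2*W) (c(W) = (58 + W)/((2*W)) = (58 + W)*(1/(2*W)) = (58 + W)/(2*W))
-678/51 + c(-6)/1876 = -678/51 + ((1/2)*(58 - 6)/(-6))/1876 = -678*1/51 + ((1/2)*(-1/6)*52)*(1/1876) = -226/17 - 13/3*1/1876 = -226/17 - 13/5628 = -1272149/95676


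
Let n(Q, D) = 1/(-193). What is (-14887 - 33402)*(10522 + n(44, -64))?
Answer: -98062645305/193 ≈ -5.0810e+8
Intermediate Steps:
n(Q, D) = -1/193
(-14887 - 33402)*(10522 + n(44, -64)) = (-14887 - 33402)*(10522 - 1/193) = -48289*2030745/193 = -98062645305/193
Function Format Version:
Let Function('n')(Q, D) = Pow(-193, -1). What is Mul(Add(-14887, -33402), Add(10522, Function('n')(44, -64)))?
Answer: Rational(-98062645305, 193) ≈ -5.0810e+8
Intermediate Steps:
Function('n')(Q, D) = Rational(-1, 193)
Mul(Add(-14887, -33402), Add(10522, Function('n')(44, -64))) = Mul(Add(-14887, -33402), Add(10522, Rational(-1, 193))) = Mul(-48289, Rational(2030745, 193)) = Rational(-98062645305, 193)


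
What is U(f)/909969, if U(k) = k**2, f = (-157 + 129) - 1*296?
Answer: 34992/303323 ≈ 0.11536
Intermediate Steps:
f = -324 (f = -28 - 296 = -324)
U(f)/909969 = (-324)**2/909969 = 104976*(1/909969) = 34992/303323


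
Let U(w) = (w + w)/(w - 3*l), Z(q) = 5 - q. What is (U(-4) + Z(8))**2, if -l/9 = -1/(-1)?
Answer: 5929/529 ≈ 11.208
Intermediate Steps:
l = -9 (l = -(-9)/(-1) = -(-9)*(-1) = -9*1 = -9)
U(w) = 2*w/(27 + w) (U(w) = (w + w)/(w - 3*(-9)) = (2*w)/(w + 27) = (2*w)/(27 + w) = 2*w/(27 + w))
(U(-4) + Z(8))**2 = (2*(-4)/(27 - 4) + (5 - 1*8))**2 = (2*(-4)/23 + (5 - 8))**2 = (2*(-4)*(1/23) - 3)**2 = (-8/23 - 3)**2 = (-77/23)**2 = 5929/529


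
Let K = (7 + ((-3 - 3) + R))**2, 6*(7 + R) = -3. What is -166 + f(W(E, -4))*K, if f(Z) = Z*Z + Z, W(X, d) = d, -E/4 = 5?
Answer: 341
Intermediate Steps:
E = -20 (E = -4*5 = -20)
R = -15/2 (R = -7 + (1/6)*(-3) = -7 - 1/2 = -15/2 ≈ -7.5000)
f(Z) = Z + Z**2 (f(Z) = Z**2 + Z = Z + Z**2)
K = 169/4 (K = (7 + ((-3 - 3) - 15/2))**2 = (7 + (-6 - 15/2))**2 = (7 - 27/2)**2 = (-13/2)**2 = 169/4 ≈ 42.250)
-166 + f(W(E, -4))*K = -166 - 4*(1 - 4)*(169/4) = -166 - 4*(-3)*(169/4) = -166 + 12*(169/4) = -166 + 507 = 341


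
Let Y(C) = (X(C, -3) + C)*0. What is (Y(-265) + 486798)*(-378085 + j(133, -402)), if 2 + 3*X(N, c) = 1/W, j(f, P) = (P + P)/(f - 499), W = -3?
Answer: -11227047100698/61 ≈ -1.8405e+11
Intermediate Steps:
j(f, P) = 2*P/(-499 + f) (j(f, P) = (2*P)/(-499 + f) = 2*P/(-499 + f))
X(N, c) = -7/9 (X(N, c) = -⅔ + (1/(-3))/3 = -⅔ + (1*(-⅓))/3 = -⅔ + (⅓)*(-⅓) = -⅔ - ⅑ = -7/9)
Y(C) = 0 (Y(C) = (-7/9 + C)*0 = 0)
(Y(-265) + 486798)*(-378085 + j(133, -402)) = (0 + 486798)*(-378085 + 2*(-402)/(-499 + 133)) = 486798*(-378085 + 2*(-402)/(-366)) = 486798*(-378085 + 2*(-402)*(-1/366)) = 486798*(-378085 + 134/61) = 486798*(-23063051/61) = -11227047100698/61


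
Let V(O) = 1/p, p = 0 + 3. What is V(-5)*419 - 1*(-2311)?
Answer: 7352/3 ≈ 2450.7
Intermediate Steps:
p = 3
V(O) = 1/3
V(-5)*419 - 1*(-2311) = (1/3)*419 - 1*(-2311) = 419/3 + 2311 = 7352/3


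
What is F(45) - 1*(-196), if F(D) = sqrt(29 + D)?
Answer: 196 + sqrt(74) ≈ 204.60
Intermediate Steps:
F(45) - 1*(-196) = sqrt(29 + 45) - 1*(-196) = sqrt(74) + 196 = 196 + sqrt(74)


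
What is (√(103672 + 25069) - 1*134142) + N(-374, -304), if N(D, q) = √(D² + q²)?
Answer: -134142 + √128741 + 2*√58073 ≈ -1.3330e+5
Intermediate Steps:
(√(103672 + 25069) - 1*134142) + N(-374, -304) = (√(103672 + 25069) - 1*134142) + √((-374)² + (-304)²) = (√128741 - 134142) + √(139876 + 92416) = (-134142 + √128741) + √232292 = (-134142 + √128741) + 2*√58073 = -134142 + √128741 + 2*√58073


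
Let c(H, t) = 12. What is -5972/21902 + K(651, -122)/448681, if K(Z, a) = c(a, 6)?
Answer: -1339630054/4913505631 ≈ -0.27264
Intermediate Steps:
K(Z, a) = 12
-5972/21902 + K(651, -122)/448681 = -5972/21902 + 12/448681 = -5972*1/21902 + 12*(1/448681) = -2986/10951 + 12/448681 = -1339630054/4913505631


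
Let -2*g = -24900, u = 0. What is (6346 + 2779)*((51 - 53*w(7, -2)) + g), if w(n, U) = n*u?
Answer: 114071625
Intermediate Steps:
g = 12450 (g = -1/2*(-24900) = 12450)
w(n, U) = 0 (w(n, U) = n*0 = 0)
(6346 + 2779)*((51 - 53*w(7, -2)) + g) = (6346 + 2779)*((51 - 53*0) + 12450) = 9125*((51 + 0) + 12450) = 9125*(51 + 12450) = 9125*12501 = 114071625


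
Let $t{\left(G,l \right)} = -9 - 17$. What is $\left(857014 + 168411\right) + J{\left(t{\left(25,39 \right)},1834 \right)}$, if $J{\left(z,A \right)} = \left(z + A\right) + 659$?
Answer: $1027892$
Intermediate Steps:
$t{\left(G,l \right)} = -26$ ($t{\left(G,l \right)} = -9 - 17 = -26$)
$J{\left(z,A \right)} = 659 + A + z$ ($J{\left(z,A \right)} = \left(A + z\right) + 659 = 659 + A + z$)
$\left(857014 + 168411\right) + J{\left(t{\left(25,39 \right)},1834 \right)} = \left(857014 + 168411\right) + \left(659 + 1834 - 26\right) = 1025425 + 2467 = 1027892$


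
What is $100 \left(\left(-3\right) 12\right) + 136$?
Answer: $-3464$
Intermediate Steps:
$100 \left(\left(-3\right) 12\right) + 136 = 100 \left(-36\right) + 136 = -3600 + 136 = -3464$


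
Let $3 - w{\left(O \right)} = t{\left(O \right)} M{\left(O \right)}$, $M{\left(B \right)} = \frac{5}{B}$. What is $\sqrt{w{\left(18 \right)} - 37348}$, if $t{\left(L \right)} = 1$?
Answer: $\frac{i \sqrt{1344430}}{6} \approx 193.25 i$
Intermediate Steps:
$w{\left(O \right)} = 3 - \frac{5}{O}$ ($w{\left(O \right)} = 3 - 1 \frac{5}{O} = 3 - \frac{5}{O}$)
$\sqrt{w{\left(18 \right)} - 37348} = \sqrt{\left(3 - \frac{5}{18}\right) - 37348} = \sqrt{\frac{49}{18} - 37348} = \sqrt{- \frac{672215}{18}} = \frac{i \sqrt{1344430}}{6}$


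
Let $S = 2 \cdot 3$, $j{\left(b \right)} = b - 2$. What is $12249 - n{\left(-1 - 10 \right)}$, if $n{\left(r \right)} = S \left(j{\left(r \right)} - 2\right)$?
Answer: $12339$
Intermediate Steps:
$j{\left(b \right)} = -2 + b$ ($j{\left(b \right)} = b - 2 = -2 + b$)
$S = 6$
$n{\left(r \right)} = -24 + 6 r$ ($n{\left(r \right)} = 6 \left(\left(-2 + r\right) - 2\right) = 6 \left(-4 + r\right) = -24 + 6 r$)
$12249 - n{\left(-1 - 10 \right)} = 12249 - \left(-24 + 6 \left(-1 - 10\right)\right) = 12249 - \left(-24 + 6 \left(-11\right)\right) = 12249 - \left(-24 - 66\right) = 12249 - -90 = 12249 + 90 = 12339$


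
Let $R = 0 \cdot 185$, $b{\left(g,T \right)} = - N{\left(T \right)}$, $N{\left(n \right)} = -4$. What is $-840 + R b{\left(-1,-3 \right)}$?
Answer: $-840$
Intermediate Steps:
$b{\left(g,T \right)} = 4$ ($b{\left(g,T \right)} = \left(-1\right) \left(-4\right) = 4$)
$R = 0$
$-840 + R b{\left(-1,-3 \right)} = -840 + 0 \cdot 4 = -840 + 0 = -840$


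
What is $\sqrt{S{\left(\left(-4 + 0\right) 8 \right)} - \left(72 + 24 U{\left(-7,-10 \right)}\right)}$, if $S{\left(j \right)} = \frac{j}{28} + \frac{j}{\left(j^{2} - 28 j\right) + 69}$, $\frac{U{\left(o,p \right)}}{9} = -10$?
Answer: $\frac{4 \sqrt{2809263821}}{4641} \approx 45.682$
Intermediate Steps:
$U{\left(o,p \right)} = -90$ ($U{\left(o,p \right)} = 9 \left(-10\right) = -90$)
$S{\left(j \right)} = \frac{j}{28} + \frac{j}{69 + j^{2} - 28 j}$ ($S{\left(j \right)} = j \frac{1}{28} + \frac{j}{69 + j^{2} - 28 j} = \frac{j}{28} + \frac{j}{69 + j^{2} - 28 j}$)
$\sqrt{S{\left(\left(-4 + 0\right) 8 \right)} - \left(72 + 24 U{\left(-7,-10 \right)}\right)} = \sqrt{\frac{\left(-4 + 0\right) 8 \left(97 + \left(\left(-4 + 0\right) 8\right)^{2} - 28 \left(-4 + 0\right) 8\right)}{28 \left(69 + \left(\left(-4 + 0\right) 8\right)^{2} - 28 \left(-4 + 0\right) 8\right)} - -2088} = \sqrt{\frac{\left(-4\right) 8 \left(97 + \left(\left(-4\right) 8\right)^{2} - 28 \left(\left(-4\right) 8\right)\right)}{28 \left(69 + \left(\left(-4\right) 8\right)^{2} - 28 \left(\left(-4\right) 8\right)\right)} + \left(-72 + 2160\right)} = \sqrt{\frac{1}{28} \left(-32\right) \frac{1}{69 + \left(-32\right)^{2} - -896} \left(97 + \left(-32\right)^{2} - -896\right) + 2088} = \sqrt{\frac{1}{28} \left(-32\right) \frac{1}{69 + 1024 + 896} \left(97 + 1024 + 896\right) + 2088} = \sqrt{\frac{1}{28} \left(-32\right) \frac{1}{1989} \cdot 2017 + 2088} = \sqrt{- \frac{16136}{13923} + 2088} = \sqrt{\frac{29055088}{13923}} = \frac{4 \sqrt{2809263821}}{4641}$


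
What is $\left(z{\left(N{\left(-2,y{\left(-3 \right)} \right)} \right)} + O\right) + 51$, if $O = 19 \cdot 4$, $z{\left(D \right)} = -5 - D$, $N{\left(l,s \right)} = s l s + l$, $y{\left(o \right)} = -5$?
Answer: $174$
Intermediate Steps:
$N{\left(l,s \right)} = l + l s^{2}$ ($N{\left(l,s \right)} = l s s + l = l s^{2} + l = l + l s^{2}$)
$O = 76$
$\left(z{\left(N{\left(-2,y{\left(-3 \right)} \right)} \right)} + O\right) + 51 = \left(\left(-5 - - 2 \left(1 + \left(-5\right)^{2}\right)\right) + 76\right) + 51 = \left(\left(-5 - - 2 \left(1 + 25\right)\right) + 76\right) + 51 = \left(\left(-5 - \left(-2\right) 26\right) + 76\right) + 51 = \left(\left(-5 - -52\right) + 76\right) + 51 = \left(\left(-5 + 52\right) + 76\right) + 51 = \left(47 + 76\right) + 51 = 123 + 51 = 174$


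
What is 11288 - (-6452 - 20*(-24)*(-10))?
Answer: 22540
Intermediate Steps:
11288 - (-6452 - 20*(-24)*(-10)) = 11288 - (-6452 + 480*(-10)) = 11288 - (-6452 - 4800) = 11288 - 1*(-11252) = 11288 + 11252 = 22540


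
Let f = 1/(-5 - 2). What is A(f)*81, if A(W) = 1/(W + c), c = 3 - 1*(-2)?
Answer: 567/34 ≈ 16.676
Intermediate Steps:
f = -⅐ (f = 1/(-7) = -⅐ ≈ -0.14286)
c = 5 (c = 3 + 2 = 5)
A(W) = 1/(5 + W) (A(W) = 1/(W + 5) = 1/(5 + W))
A(f)*81 = 81/(5 - ⅐) = 81/(34/7) = (7/34)*81 = 567/34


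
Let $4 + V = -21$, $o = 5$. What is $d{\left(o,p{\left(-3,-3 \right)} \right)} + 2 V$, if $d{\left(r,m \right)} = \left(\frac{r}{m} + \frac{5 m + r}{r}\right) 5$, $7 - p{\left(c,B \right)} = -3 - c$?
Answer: $- \frac{45}{7} \approx -6.4286$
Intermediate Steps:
$V = -25$ ($V = -4 - 21 = -25$)
$p{\left(c,B \right)} = 10 + c$ ($p{\left(c,B \right)} = 7 - \left(-3 - c\right) = 7 + \left(3 + c\right) = 10 + c$)
$d{\left(r,m \right)} = \frac{5 r}{m} + \frac{5 \left(r + 5 m\right)}{r}$ ($d{\left(r,m \right)} = \left(\frac{r}{m} + \frac{r + 5 m}{r}\right) 5 = \frac{5 r}{m} + \frac{5 \left(r + 5 m\right)}{r}$)
$d{\left(o,p{\left(-3,-3 \right)} \right)} + 2 V = \left(5 + 5 \cdot 5 \frac{1}{10 - 3} + \frac{25 \left(10 - 3\right)}{5}\right) + 2 \left(-25\right) = \left(5 + 5 \cdot 5 \cdot \frac{1}{7} + 25 \cdot 7 \cdot \frac{1}{5}\right) - 50 = \left(5 + 5 \cdot 5 \cdot \frac{1}{7} + 35\right) - 50 = \left(5 + \frac{25}{7} + 35\right) - 50 = \frac{305}{7} - 50 = - \frac{45}{7}$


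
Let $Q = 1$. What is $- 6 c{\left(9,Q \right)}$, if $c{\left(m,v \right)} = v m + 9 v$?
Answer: $-108$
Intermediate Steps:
$c{\left(m,v \right)} = 9 v + m v$ ($c{\left(m,v \right)} = m v + 9 v = 9 v + m v$)
$- 6 c{\left(9,Q \right)} = - 6 \cdot 1 \left(9 + 9\right) = - 6 \cdot 1 \cdot 18 = \left(-6\right) 18 = -108$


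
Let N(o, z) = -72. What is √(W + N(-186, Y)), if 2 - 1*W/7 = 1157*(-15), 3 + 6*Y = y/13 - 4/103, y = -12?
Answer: √121427 ≈ 348.46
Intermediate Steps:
Y = -5305/8034 (Y = -½ + (-12/13 - 4/103)/6 = -½ + (⅙)*(-1288/1339) = -½ - 644/4017 = -5305/8034 ≈ -0.66032)
W = 121499 (W = 14 - 8099*(-15) = 14 - 7*(-17355) = 14 + 121485 = 121499)
√(W + N(-186, Y)) = √(121499 - 72) = √121427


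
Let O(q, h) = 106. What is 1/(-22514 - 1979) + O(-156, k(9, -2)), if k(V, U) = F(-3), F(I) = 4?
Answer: 2596257/24493 ≈ 106.00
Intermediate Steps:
k(V, U) = 4
1/(-22514 - 1979) + O(-156, k(9, -2)) = 1/(-22514 - 1979) + 106 = 1/(-24493) + 106 = -1/24493 + 106 = 2596257/24493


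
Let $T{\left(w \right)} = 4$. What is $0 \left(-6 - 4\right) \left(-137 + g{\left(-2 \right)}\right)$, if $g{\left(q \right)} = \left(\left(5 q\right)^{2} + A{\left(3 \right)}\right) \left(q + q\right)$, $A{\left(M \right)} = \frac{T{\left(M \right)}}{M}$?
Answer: $0$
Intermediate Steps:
$A{\left(M \right)} = \frac{4}{M}$
$g{\left(q \right)} = 2 q \left(\frac{4}{3} + 25 q^{2}\right)$ ($g{\left(q \right)} = \left(\left(5 q\right)^{2} + \frac{4}{3}\right) \left(q + q\right) = \left(25 q^{2} + 4 \cdot \frac{1}{3}\right) 2 q = \left(25 q^{2} + \frac{4}{3}\right) 2 q = \left(\frac{4}{3} + 25 q^{2}\right) 2 q = 2 q \left(\frac{4}{3} + 25 q^{2}\right)$)
$0 \left(-6 - 4\right) \left(-137 + g{\left(-2 \right)}\right) = 0 \left(-6 - 4\right) \left(-137 + \left(50 \left(-2\right)^{3} + \frac{8}{3} \left(-2\right)\right)\right) = 0 \left(-10\right) \left(-137 + \left(50 \left(-8\right) - \frac{16}{3}\right)\right) = 0 \left(-137 - \frac{1216}{3}\right) = 0 \left(- \frac{1627}{3}\right) = 0$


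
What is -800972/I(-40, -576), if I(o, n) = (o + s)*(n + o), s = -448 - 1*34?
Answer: -200243/80388 ≈ -2.4910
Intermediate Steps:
s = -482 (s = -448 - 34 = -482)
I(o, n) = (-482 + o)*(n + o) (I(o, n) = (o - 482)*(n + o) = (-482 + o)*(n + o))
-800972/I(-40, -576) = -800972/((-40)² - 482*(-576) - 482*(-40) - 576*(-40)) = -800972/(1600 + 277632 + 19280 + 23040) = -800972/321552 = -800972*1/321552 = -200243/80388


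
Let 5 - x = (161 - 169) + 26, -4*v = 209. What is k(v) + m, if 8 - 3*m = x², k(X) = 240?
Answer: 559/3 ≈ 186.33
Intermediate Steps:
v = -209/4 (v = -¼*209 = -209/4 ≈ -52.250)
x = -13 (x = 5 - ((161 - 169) + 26) = 5 - (-8 + 26) = 5 - 1*18 = 5 - 18 = -13)
m = -161/3 (m = 8/3 - ⅓*(-13)² = 8/3 - ⅓*169 = 8/3 - 169/3 = -161/3 ≈ -53.667)
k(v) + m = 240 - 161/3 = 559/3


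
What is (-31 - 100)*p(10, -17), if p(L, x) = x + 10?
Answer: 917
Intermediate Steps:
p(L, x) = 10 + x
(-31 - 100)*p(10, -17) = (-31 - 100)*(10 - 17) = -131*(-7) = 917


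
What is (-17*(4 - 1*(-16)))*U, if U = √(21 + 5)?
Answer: -340*√26 ≈ -1733.7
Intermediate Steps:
U = √26 ≈ 5.0990
(-17*(4 - 1*(-16)))*U = (-17*(4 - 1*(-16)))*√26 = (-17*(4 + 16))*√26 = (-17*20)*√26 = -340*√26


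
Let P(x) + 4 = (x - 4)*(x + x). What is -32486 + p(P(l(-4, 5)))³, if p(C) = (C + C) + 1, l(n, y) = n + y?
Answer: -39345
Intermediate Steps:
P(x) = -4 + 2*x*(-4 + x) (P(x) = -4 + (x - 4)*(x + x) = -4 + (-4 + x)*(2*x) = -4 + 2*x*(-4 + x))
p(C) = 1 + 2*C (p(C) = 2*C + 1 = 1 + 2*C)
-32486 + p(P(l(-4, 5)))³ = -32486 + (1 + 2*(-4 - 8*(-4 + 5) + 2*(-4 + 5)²))³ = -32486 + (1 + 2*(-4 - 8*1 + 2*1²))³ = -32486 + (1 + 2*(-4 - 8 + 2*1))³ = -32486 + (1 + 2*(-4 - 8 + 2))³ = -32486 + (1 + 2*(-10))³ = -32486 + (1 - 20)³ = -32486 + (-19)³ = -32486 - 6859 = -39345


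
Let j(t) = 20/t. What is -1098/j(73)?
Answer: -40077/10 ≈ -4007.7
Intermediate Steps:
-1098/j(73) = -1098/(20/73) = -1098/(20*(1/73)) = -1098/20/73 = -1098*73/20 = -40077/10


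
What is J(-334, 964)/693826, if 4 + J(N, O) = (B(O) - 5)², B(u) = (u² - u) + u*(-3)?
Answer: 856429939221/693826 ≈ 1.2344e+6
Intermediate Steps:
B(u) = u² - 4*u (B(u) = (u² - u) - 3*u = u² - 4*u)
J(N, O) = -4 + (-5 + O*(-4 + O))² (J(N, O) = -4 + (O*(-4 + O) - 5)² = -4 + (-5 + O*(-4 + O))²)
J(-334, 964)/693826 = (-4 + (-5 + 964*(-4 + 964))²)/693826 = (-4 + (-5 + 964*960)²)*(1/693826) = (-4 + (-5 + 925440)²)*(1/693826) = (-4 + 925435²)*(1/693826) = (-4 + 856429939225)*(1/693826) = 856429939221*(1/693826) = 856429939221/693826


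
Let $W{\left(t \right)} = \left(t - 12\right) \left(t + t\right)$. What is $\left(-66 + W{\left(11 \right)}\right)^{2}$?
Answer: $7744$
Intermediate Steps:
$W{\left(t \right)} = 2 t \left(-12 + t\right)$ ($W{\left(t \right)} = \left(-12 + t\right) 2 t = 2 t \left(-12 + t\right)$)
$\left(-66 + W{\left(11 \right)}\right)^{2} = \left(-66 + 2 \cdot 11 \left(-12 + 11\right)\right)^{2} = \left(-66 + 2 \cdot 11 \left(-1\right)\right)^{2} = \left(-66 - 22\right)^{2} = \left(-88\right)^{2} = 7744$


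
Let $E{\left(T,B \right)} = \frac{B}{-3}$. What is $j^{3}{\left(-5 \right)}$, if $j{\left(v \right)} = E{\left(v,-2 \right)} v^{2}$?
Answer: $\frac{125000}{27} \approx 4629.6$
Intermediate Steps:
$E{\left(T,B \right)} = - \frac{B}{3}$ ($E{\left(T,B \right)} = B \left(- \frac{1}{3}\right) = - \frac{B}{3}$)
$j{\left(v \right)} = \frac{2 v^{2}}{3}$ ($j{\left(v \right)} = \left(- \frac{1}{3}\right) \left(-2\right) v^{2} = \frac{2 v^{2}}{3}$)
$j^{3}{\left(-5 \right)} = \left(\frac{2 \left(-5\right)^{2}}{3}\right)^{3} = \left(\frac{2}{3} \cdot 25\right)^{3} = \left(\frac{50}{3}\right)^{3} = \frac{125000}{27}$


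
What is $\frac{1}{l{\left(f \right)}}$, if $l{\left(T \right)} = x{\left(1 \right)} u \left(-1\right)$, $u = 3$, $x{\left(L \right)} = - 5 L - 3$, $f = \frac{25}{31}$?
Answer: $\frac{1}{24} \approx 0.041667$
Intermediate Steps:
$f = \frac{25}{31}$ ($f = 25 \cdot \frac{1}{31} = \frac{25}{31} \approx 0.80645$)
$x{\left(L \right)} = -3 - 5 L$
$l{\left(T \right)} = 24$ ($l{\left(T \right)} = \left(-3 - 5\right) 3 \left(-1\right) = \left(-8\right) 3 \left(-1\right) = \left(-24\right) \left(-1\right) = 24$)
$\frac{1}{l{\left(f \right)}} = \frac{1}{24}$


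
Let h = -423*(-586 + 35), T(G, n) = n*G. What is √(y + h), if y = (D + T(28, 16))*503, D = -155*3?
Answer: √224522 ≈ 473.84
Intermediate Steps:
D = -465
T(G, n) = G*n
y = -8551 (y = (-465 + 28*16)*503 = (-465 + 448)*503 = -17*503 = -8551)
h = 233073 (h = -423*(-551) = 233073)
√(y + h) = √(-8551 + 233073) = √224522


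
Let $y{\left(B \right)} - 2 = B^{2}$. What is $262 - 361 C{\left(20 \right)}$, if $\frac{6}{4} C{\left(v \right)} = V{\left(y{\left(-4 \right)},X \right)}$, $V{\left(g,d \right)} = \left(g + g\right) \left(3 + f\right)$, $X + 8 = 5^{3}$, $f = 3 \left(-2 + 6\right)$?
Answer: $-129698$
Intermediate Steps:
$f = 12$ ($f = 3 \cdot 4 = 12$)
$y{\left(B \right)} = 2 + B^{2}$
$X = 117$ ($X = -8 + 5^{3} = -8 + 125 = 117$)
$V{\left(g,d \right)} = 30 g$ ($V{\left(g,d \right)} = \left(g + g\right) \left(3 + 12\right) = 2 g 15 = 30 g$)
$C{\left(v \right)} = 360$ ($C{\left(v \right)} = \frac{2 \cdot 30 \left(2 + \left(-4\right)^{2}\right)}{3} = \frac{2 \cdot 30 \left(2 + 16\right)}{3} = \frac{2 \cdot 30 \cdot 18}{3} = \frac{2}{3} \cdot 540 = 360$)
$262 - 361 C{\left(20 \right)} = 262 - 129960 = -129698$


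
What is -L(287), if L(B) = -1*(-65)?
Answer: -65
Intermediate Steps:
L(B) = 65
-L(287) = -1*65 = -65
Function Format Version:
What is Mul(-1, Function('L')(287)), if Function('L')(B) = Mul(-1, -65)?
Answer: -65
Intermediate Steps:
Function('L')(B) = 65
Mul(-1, Function('L')(287)) = Mul(-1, 65) = -65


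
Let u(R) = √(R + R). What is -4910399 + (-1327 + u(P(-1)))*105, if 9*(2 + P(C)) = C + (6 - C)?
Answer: -5049734 + 70*I*√6 ≈ -5.0497e+6 + 171.46*I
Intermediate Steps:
P(C) = -4/3 (P(C) = -2 + (C + (6 - C))/9 = -2 + (⅑)*6 = -2 + ⅔ = -4/3)
u(R) = √2*√R (u(R) = √(2*R) = √2*√R)
-4910399 + (-1327 + u(P(-1)))*105 = -4910399 + (-1327 + √2*√(-4/3))*105 = -4910399 + (-1327 + √2*(2*I*√3/3))*105 = -4910399 + (-1327 + 2*I*√6/3)*105 = -4910399 + (-139335 + 70*I*√6) = -5049734 + 70*I*√6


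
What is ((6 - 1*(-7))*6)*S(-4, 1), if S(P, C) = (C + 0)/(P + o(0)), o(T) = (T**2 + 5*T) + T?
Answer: -39/2 ≈ -19.500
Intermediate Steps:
o(T) = T**2 + 6*T
S(P, C) = C/P (S(P, C) = (C + 0)/(P + 0*(6 + 0)) = C/(P + 0*6) = C/(P + 0) = C/P)
((6 - 1*(-7))*6)*S(-4, 1) = ((6 - 1*(-7))*6)*(1/(-4)) = ((6 + 7)*6)*(1*(-1/4)) = (13*6)*(-1/4) = 78*(-1/4) = -39/2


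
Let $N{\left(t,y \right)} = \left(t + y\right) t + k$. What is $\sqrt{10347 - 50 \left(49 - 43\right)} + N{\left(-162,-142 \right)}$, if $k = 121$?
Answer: $49369 + \sqrt{10047} \approx 49469.0$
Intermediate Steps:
$N{\left(t,y \right)} = 121 + t \left(t + y\right)$ ($N{\left(t,y \right)} = \left(t + y\right) t + 121 = t \left(t + y\right) + 121 = 121 + t \left(t + y\right)$)
$\sqrt{10347 - 50 \left(49 - 43\right)} + N{\left(-162,-142 \right)} = \sqrt{10347 - 50 \left(49 - 43\right)} + \left(121 + \left(-162\right)^{2} - -23004\right) = \sqrt{10347 - 300} + \left(121 + 26244 + 23004\right) = \sqrt{10347 - 300} + 49369 = \sqrt{10047} + 49369 = 49369 + \sqrt{10047}$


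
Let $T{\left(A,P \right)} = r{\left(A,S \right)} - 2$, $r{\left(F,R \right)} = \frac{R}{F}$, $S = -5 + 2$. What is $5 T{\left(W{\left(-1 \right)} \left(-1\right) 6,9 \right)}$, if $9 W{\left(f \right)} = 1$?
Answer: $\frac{25}{2} \approx 12.5$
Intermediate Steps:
$W{\left(f \right)} = \frac{1}{9}$ ($W{\left(f \right)} = \frac{1}{9} \cdot 1 = \frac{1}{9}$)
$S = -3$
$T{\left(A,P \right)} = -2 - \frac{3}{A}$ ($T{\left(A,P \right)} = - \frac{3}{A} - 2 = -2 - \frac{3}{A}$)
$5 T{\left(W{\left(-1 \right)} \left(-1\right) 6,9 \right)} = 5 \left(-2 - \frac{3}{\frac{1}{9} \left(-1\right) 6}\right) = 5 \left(-2 - \frac{3}{\left(- \frac{1}{9}\right) 6}\right) = 5 \left(-2 - \frac{3}{- \frac{2}{3}}\right) = 5 \left(-2 - - \frac{9}{2}\right) = 5 \left(-2 + \frac{9}{2}\right) = 5 \cdot \frac{5}{2} = \frac{25}{2}$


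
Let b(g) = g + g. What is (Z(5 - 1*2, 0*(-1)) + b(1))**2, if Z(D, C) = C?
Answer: 4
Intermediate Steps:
b(g) = 2*g
(Z(5 - 1*2, 0*(-1)) + b(1))**2 = (0*(-1) + 2*1)**2 = (0 + 2)**2 = 2**2 = 4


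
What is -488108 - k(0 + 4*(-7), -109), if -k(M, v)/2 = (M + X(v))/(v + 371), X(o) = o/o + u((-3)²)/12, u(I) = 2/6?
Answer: -2301918299/4716 ≈ -4.8811e+5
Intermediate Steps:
u(I) = ⅓ (u(I) = 2*(⅙) = ⅓)
X(o) = 37/36 (X(o) = o/o + (⅓)/12 = 1 + (⅓)*(1/12) = 1 + 1/36 = 37/36)
k(M, v) = -2*(37/36 + M)/(371 + v) (k(M, v) = -2*(M + 37/36)/(v + 371) = -2*(37/36 + M)/(371 + v))
-488108 - k(0 + 4*(-7), -109) = -488108 - (-37 - 36*(0 + 4*(-7)))/(18*(371 - 109)) = -488108 - (-37 - 36*(0 - 28))/(18*262) = -488108 - (-37 - 36*(-28))/(18*262) = -488108 - (-37 + 1008)/(18*262) = -488108 - 971/(18*262) = -488108 - 1*971/4716 = -488108 - 971/4716 = -2301918299/4716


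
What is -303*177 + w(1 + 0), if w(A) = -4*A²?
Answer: -53635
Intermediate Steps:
-303*177 + w(1 + 0) = -303*177 - 4*(1 + 0)² = -53631 - 4*1² = -53631 - 4*1 = -53631 - 4 = -53635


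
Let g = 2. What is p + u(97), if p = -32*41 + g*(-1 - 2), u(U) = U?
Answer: -1221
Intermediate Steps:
p = -1318 (p = -32*41 + 2*(-1 - 2) = -1312 + 2*(-3) = -1312 - 6 = -1318)
p + u(97) = -1318 + 97 = -1221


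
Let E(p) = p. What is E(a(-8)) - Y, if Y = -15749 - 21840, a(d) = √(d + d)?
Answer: 37589 + 4*I ≈ 37589.0 + 4.0*I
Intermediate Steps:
a(d) = √2*√d (a(d) = √(2*d) = √2*√d)
Y = -37589
E(a(-8)) - Y = √2*√(-8) - 1*(-37589) = √2*(2*I*√2) + 37589 = 4*I + 37589 = 37589 + 4*I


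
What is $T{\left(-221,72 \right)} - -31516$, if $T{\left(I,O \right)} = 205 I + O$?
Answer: $-13717$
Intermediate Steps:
$T{\left(I,O \right)} = O + 205 I$
$T{\left(-221,72 \right)} - -31516 = \left(72 + 205 \left(-221\right)\right) - -31516 = \left(72 - 45305\right) + 31516 = -45233 + 31516 = -13717$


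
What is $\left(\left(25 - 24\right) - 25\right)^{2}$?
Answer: $576$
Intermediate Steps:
$\left(\left(25 - 24\right) - 25\right)^{2} = \left(1 - 25\right)^{2} = \left(-24\right)^{2} = 576$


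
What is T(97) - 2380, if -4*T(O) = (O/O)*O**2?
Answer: -18929/4 ≈ -4732.3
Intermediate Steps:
T(O) = -O**2/4 (T(O) = -O/O*O**2/4 = -O**2/4)
T(97) - 2380 = -1/4*97**2 - 2380 = -1/4*9409 - 2380 = -9409/4 - 2380 = -18929/4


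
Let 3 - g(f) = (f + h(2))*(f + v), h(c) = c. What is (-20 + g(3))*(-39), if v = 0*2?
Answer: 1248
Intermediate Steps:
v = 0
g(f) = 3 - f*(2 + f) (g(f) = 3 - (f + 2)*(f + 0) = 3 - (2 + f)*f = 3 - f*(2 + f))
(-20 + g(3))*(-39) = (-20 + (3 - 1*3**2 - 2*3))*(-39) = (-20 + (3 - 1*9 - 6))*(-39) = (-20 + (3 - 9 - 6))*(-39) = (-20 - 12)*(-39) = -32*(-39) = 1248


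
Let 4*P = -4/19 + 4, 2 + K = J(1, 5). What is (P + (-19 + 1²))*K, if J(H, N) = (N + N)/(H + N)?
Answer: 108/19 ≈ 5.6842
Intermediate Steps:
J(H, N) = 2*N/(H + N) (J(H, N) = (2*N)/(H + N) = 2*N/(H + N))
K = -⅓ (K = -2 + 2*5/(1 + 5) = -2 + 2*5/6 = -2 + 2*5*(⅙) = -2 + 5/3 = -⅓ ≈ -0.33333)
P = 18/19 (P = (-4/19 + 4)/4 = (¼)*(72/19) = 18/19 ≈ 0.94737)
(P + (-19 + 1²))*K = (18/19 + (-19 + 1²))*(-⅓) = (18/19 + (-19 + 1))*(-⅓) = (18/19 - 18)*(-⅓) = -324/19*(-⅓) = 108/19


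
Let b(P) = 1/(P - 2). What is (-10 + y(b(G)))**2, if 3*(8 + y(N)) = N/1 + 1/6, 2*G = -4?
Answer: 421201/1296 ≈ 325.00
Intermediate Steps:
G = -2 (G = (1/2)*(-4) = -2)
b(P) = 1/(-2 + P)
y(N) = -143/18 + N/3 (y(N) = -8 + (N/1 + 1/6)/3 = -8 + (N*1 + 1*(1/6))/3 = -8 + (N + 1/6)/3 = -8 + (1/6 + N)/3 = -8 + (1/18 + N/3) = -143/18 + N/3)
(-10 + y(b(G)))**2 = (-10 + (-143/18 + 1/(3*(-2 - 2))))**2 = (-10 + (-143/18 + (1/3)/(-4)))**2 = (-10 + (-143/18 + (1/3)*(-1/4)))**2 = (-10 + (-143/18 - 1/12))**2 = (-10 - 289/36)**2 = (-649/36)**2 = 421201/1296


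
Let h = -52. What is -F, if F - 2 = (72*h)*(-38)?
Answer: -142274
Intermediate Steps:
F = 142274 (F = 2 + (72*(-52))*(-38) = 2 - 3744*(-38) = 2 + 142272 = 142274)
-F = -1*142274 = -142274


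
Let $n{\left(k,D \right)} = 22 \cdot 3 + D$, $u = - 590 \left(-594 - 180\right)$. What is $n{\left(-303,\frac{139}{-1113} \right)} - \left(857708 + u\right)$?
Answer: $- \frac{1462818265}{1113} \approx -1.3143 \cdot 10^{6}$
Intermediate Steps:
$u = 456660$ ($u = \left(-590\right) \left(-774\right) = 456660$)
$n{\left(k,D \right)} = 66 + D$
$n{\left(-303,\frac{139}{-1113} \right)} - \left(857708 + u\right) = \left(66 + \frac{139}{-1113}\right) - 1314368 = \left(66 + 139 \left(- \frac{1}{1113}\right)\right) - 1314368 = \left(66 - \frac{139}{1113}\right) - 1314368 = \frac{73319}{1113} - 1314368 = - \frac{1462818265}{1113}$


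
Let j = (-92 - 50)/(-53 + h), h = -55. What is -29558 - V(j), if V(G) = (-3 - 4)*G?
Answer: -1595635/54 ≈ -29549.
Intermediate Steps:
j = 71/54 (j = (-92 - 50)/(-53 - 55) = -142/(-108) = -142*(-1/108) = 71/54 ≈ 1.3148)
V(G) = -7*G
-29558 - V(j) = -29558 - (-7)*71/54 = -29558 - 1*(-497/54) = -29558 + 497/54 = -1595635/54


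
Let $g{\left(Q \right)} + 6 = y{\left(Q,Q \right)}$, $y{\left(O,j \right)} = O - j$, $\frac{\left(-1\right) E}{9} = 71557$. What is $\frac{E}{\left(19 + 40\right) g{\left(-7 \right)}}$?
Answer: $\frac{214671}{118} \approx 1819.2$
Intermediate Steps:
$E = -644013$ ($E = \left(-9\right) 71557 = -644013$)
$g{\left(Q \right)} = -6$ ($g{\left(Q \right)} = -6 + \left(Q - Q\right) = -6 + 0 = -6$)
$\frac{E}{\left(19 + 40\right) g{\left(-7 \right)}} = - \frac{644013}{\left(19 + 40\right) \left(-6\right)} = - \frac{644013}{59 \left(-6\right)} = - \frac{644013}{-354} = \left(-644013\right) \left(- \frac{1}{354}\right) = \frac{214671}{118}$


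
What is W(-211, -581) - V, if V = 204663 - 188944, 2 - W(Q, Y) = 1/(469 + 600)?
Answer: -16801474/1069 ≈ -15717.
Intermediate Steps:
W(Q, Y) = 2137/1069 (W(Q, Y) = 2 - 1/(469 + 600) = 2 - 1/1069 = 2137/1069)
V = 15719
W(-211, -581) - V = 2137/1069 - 1*15719 = 2137/1069 - 15719 = -16801474/1069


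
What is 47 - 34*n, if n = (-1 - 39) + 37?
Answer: 149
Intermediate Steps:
n = -3 (n = -40 + 37 = -3)
47 - 34*n = 47 - 34*(-3) = 47 + 102 = 149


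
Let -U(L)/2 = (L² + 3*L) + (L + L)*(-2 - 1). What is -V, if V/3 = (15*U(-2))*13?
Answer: 11700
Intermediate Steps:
U(L) = -2*L² + 6*L (U(L) = -2*((L² + 3*L) + (L + L)*(-2 - 1)) = -2*((L² + 3*L) + (2*L)*(-3)) = -2*((L² + 3*L) - 6*L) = -2*(L² - 3*L) = -2*L² + 6*L)
V = -11700 (V = 3*((15*(2*(-2)*(3 - 1*(-2))))*13) = 3*((15*(2*(-2)*(3 + 2)))*13) = 3*((15*(2*(-2)*5))*13) = 3*((15*(-20))*13) = 3*(-300*13) = 3*(-3900) = -11700)
-V = -1*(-11700) = 11700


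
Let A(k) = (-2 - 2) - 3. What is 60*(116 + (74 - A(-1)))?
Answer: 11820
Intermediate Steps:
A(k) = -7 (A(k) = -4 - 3 = -7)
60*(116 + (74 - A(-1))) = 60*(116 + (74 - 1*(-7))) = 60*(116 + (74 + 7)) = 60*(116 + 81) = 60*197 = 11820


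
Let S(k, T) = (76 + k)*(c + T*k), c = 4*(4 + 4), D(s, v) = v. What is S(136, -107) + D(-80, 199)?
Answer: -3078041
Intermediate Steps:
c = 32 (c = 4*8 = 32)
S(k, T) = (32 + T*k)*(76 + k) (S(k, T) = (76 + k)*(32 + T*k) = (32 + T*k)*(76 + k))
S(136, -107) + D(-80, 199) = (2432 + 32*136 - 107*136**2 + 76*(-107)*136) + 199 = (2432 + 4352 - 107*18496 - 1105952) + 199 = (2432 + 4352 - 1979072 - 1105952) + 199 = -3078240 + 199 = -3078041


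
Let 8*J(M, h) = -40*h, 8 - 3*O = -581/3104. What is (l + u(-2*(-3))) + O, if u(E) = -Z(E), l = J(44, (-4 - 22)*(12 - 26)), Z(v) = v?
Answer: -5659433/3104 ≈ -1823.3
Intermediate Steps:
O = 8471/3104 (O = 8/3 - (-581)/(3*3104) = 8/3 - ⅓*(-581/3104) = 8/3 + 581/9312 = 8471/3104 ≈ 2.7291)
J(M, h) = -5*h (J(M, h) = (-40*h)/8 = -5*h)
l = -1820 (l = -5*(-4 - 22)*(12 - 26) = -(-130)*(-14) = -5*364 = -1820)
u(E) = -E
(l + u(-2*(-3))) + O = (-1820 - (-2)*(-3)) + 8471/3104 = (-1820 - 1*6) + 8471/3104 = (-1820 - 6) + 8471/3104 = -1826 + 8471/3104 = -5659433/3104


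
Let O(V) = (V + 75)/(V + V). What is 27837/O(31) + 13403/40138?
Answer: 34637677045/2127314 ≈ 16282.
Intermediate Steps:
O(V) = (75 + V)/(2*V) (O(V) = (75 + V)/((2*V)) = (75 + V)*(1/(2*V)) = (75 + V)/(2*V))
27837/O(31) + 13403/40138 = 27837/(((½)*(75 + 31)/31)) + 13403/40138 = 27837/(((½)*(1/31)*106)) + 13403*(1/40138) = 27837/(53/31) + 13403/40138 = 27837*(31/53) + 13403/40138 = 862947/53 + 13403/40138 = 34637677045/2127314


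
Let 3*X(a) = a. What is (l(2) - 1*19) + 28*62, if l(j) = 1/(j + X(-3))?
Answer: 1718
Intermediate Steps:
X(a) = a/3
l(j) = 1/(-1 + j) (l(j) = 1/(j + (⅓)*(-3)) = 1/(j - 1) = 1/(-1 + j))
(l(2) - 1*19) + 28*62 = (1/(-1 + 2) - 1*19) + 28*62 = (1/1 - 19) + 1736 = (1 - 19) + 1736 = -18 + 1736 = 1718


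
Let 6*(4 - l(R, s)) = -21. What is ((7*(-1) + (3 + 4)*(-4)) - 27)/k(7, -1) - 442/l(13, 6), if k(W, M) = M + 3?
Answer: -1349/15 ≈ -89.933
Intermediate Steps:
l(R, s) = 15/2 (l(R, s) = 4 - ⅙*(-21) = 4 + 7/2 = 15/2)
k(W, M) = 3 + M
((7*(-1) + (3 + 4)*(-4)) - 27)/k(7, -1) - 442/l(13, 6) = ((7*(-1) + (3 + 4)*(-4)) - 27)/(3 - 1) - 442/15/2 = ((-7 + 7*(-4)) - 27)/2 - 442*2/15 = ((-7 - 28) - 27)*(½) - 884/15 = (-35 - 27)*(½) - 884/15 = -62*½ - 884/15 = -31 - 884/15 = -1349/15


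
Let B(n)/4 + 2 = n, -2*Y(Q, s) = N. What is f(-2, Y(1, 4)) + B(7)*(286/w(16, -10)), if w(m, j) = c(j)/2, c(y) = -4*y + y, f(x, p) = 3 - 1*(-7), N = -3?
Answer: 1174/3 ≈ 391.33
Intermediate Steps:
Y(Q, s) = 3/2 (Y(Q, s) = -½*(-3) = 3/2)
B(n) = -8 + 4*n
f(x, p) = 10 (f(x, p) = 3 + 7 = 10)
c(y) = -3*y
w(m, j) = -3*j/2
f(-2, Y(1, 4)) + B(7)*(286/w(16, -10)) = 10 + (-8 + 4*7)*(286/((-3/2*(-10)))) = 10 + (-8 + 28)*(286/15) = 10 + 20*(286*(1/15)) = 10 + 20*(286/15) = 10 + 1144/3 = 1174/3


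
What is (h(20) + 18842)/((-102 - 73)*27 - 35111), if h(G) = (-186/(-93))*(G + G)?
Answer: -9461/19918 ≈ -0.47500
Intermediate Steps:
h(G) = 4*G (h(G) = (-186*(-1/93))*(2*G) = 2*(2*G) = 4*G)
(h(20) + 18842)/((-102 - 73)*27 - 35111) = (4*20 + 18842)/((-102 - 73)*27 - 35111) = (80 + 18842)/(-175*27 - 35111) = 18922/(-4725 - 35111) = 18922/(-39836) = 18922*(-1/39836) = -9461/19918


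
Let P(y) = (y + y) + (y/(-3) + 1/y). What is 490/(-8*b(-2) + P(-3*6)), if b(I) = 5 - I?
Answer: -8820/1549 ≈ -5.6940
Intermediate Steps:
P(y) = 1/y + 5*y/3 (P(y) = 2*y + (y*(-1/3) + 1/y) = 2*y + (-y/3 + 1/y) = 2*y + (1/y - y/3) = 1/y + 5*y/3)
490/(-8*b(-2) + P(-3*6)) = 490/(-8*(5 - 1*(-2)) + (1/(-3*6) + 5*(-3*6)/3)) = 490/(-8*(5 + 2) + (1/(-18) + (5/3)*(-18))) = 490/(-8*7 + (-1/18 - 30)) = 490/(-56 - 541/18) = 490/(-1549/18) = 490*(-18/1549) = -8820/1549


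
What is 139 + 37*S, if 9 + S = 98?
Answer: 3432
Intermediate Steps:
S = 89 (S = -9 + 98 = 89)
139 + 37*S = 139 + 37*89 = 139 + 3293 = 3432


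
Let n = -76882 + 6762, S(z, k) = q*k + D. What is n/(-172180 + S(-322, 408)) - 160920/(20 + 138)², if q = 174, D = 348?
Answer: -90479357/15733561 ≈ -5.7507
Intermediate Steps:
S(z, k) = 348 + 174*k (S(z, k) = 174*k + 348 = 348 + 174*k)
n = -70120
n/(-172180 + S(-322, 408)) - 160920/(20 + 138)² = -70120/(-172180 + (348 + 174*408)) - 160920/(20 + 138)² = -70120/(-172180 + (348 + 70992)) - 160920/(158²) = -70120/(-172180 + 71340) - 160920/24964 = -70120/(-100840) - 160920*1/24964 = -70120*(-1/100840) - 40230/6241 = 1753/2521 - 40230/6241 = -90479357/15733561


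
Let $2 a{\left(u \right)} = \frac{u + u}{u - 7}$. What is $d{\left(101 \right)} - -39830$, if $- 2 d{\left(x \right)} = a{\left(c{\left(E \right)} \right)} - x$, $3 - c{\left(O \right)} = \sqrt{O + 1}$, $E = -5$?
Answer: $\frac{398807}{10} - \frac{7 i}{20} \approx 39881.0 - 0.35 i$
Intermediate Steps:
$c{\left(O \right)} = 3 - \sqrt{1 + O}$ ($c{\left(O \right)} = 3 - \sqrt{O + 1} = 3 - \sqrt{1 + O}$)
$a{\left(u \right)} = \frac{u}{-7 + u}$ ($a{\left(u \right)} = \frac{\left(u + u\right) \frac{1}{u - 7}}{2} = \frac{2 u \frac{1}{-7 + u}}{2} = \frac{u}{-7 + u}$)
$d{\left(x \right)} = \frac{x}{2} - \frac{\left(-4 + 2 i\right) \left(3 - 2 i\right)}{40}$ ($d{\left(x \right)} = - \frac{\frac{3 - \sqrt{1 - 5}}{-7 + \left(3 - \sqrt{1 - 5}\right)} - x}{2} = - \frac{\frac{3 - \sqrt{-4}}{-7 + \left(3 - \sqrt{-4}\right)} - x}{2} = - \frac{\frac{3 - 2 i}{-7 + \left(3 - 2 i\right)} - x}{2} = - \frac{\frac{3 - 2 i}{-4 - 2 i} - x}{2} = - \frac{\left(3 - 2 i\right) \frac{-4 + 2 i}{20} - x}{2} = - \frac{\frac{\left(-4 + 2 i\right) \left(3 - 2 i\right)}{20} - x}{2} = - \frac{- x + \frac{\left(-4 + 2 i\right) \left(3 - 2 i\right)}{20}}{2} = \frac{x}{2} - \frac{\left(-4 + 2 i\right) \left(3 - 2 i\right)}{40}$)
$d{\left(101 \right)} - -39830 = \left(\frac{1}{5} + \frac{1}{2} \cdot 101 - \frac{7 i}{20}\right) - -39830 = \left(\frac{1}{5} + \frac{101}{2} - \frac{7 i}{20}\right) + 39830 = \left(\frac{507}{10} - \frac{7 i}{20}\right) + 39830 = \frac{398807}{10} - \frac{7 i}{20}$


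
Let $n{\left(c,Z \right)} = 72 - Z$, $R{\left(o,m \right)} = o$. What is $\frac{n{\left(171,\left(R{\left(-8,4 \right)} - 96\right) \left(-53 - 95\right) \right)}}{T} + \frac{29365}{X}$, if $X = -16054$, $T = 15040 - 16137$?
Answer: $\frac{213733875}{17611238} \approx 12.136$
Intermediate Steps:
$T = -1097$
$\frac{n{\left(171,\left(R{\left(-8,4 \right)} - 96\right) \left(-53 - 95\right) \right)}}{T} + \frac{29365}{X} = \frac{72 - \left(-8 - 96\right) \left(-53 - 95\right)}{-1097} + \frac{29365}{-16054} = \left(72 - \left(-104\right) \left(-148\right)\right) \left(- \frac{1}{1097}\right) + 29365 \left(- \frac{1}{16054}\right) = \left(72 - 15392\right) \left(- \frac{1}{1097}\right) - \frac{29365}{16054} = \left(-15320\right) \left(- \frac{1}{1097}\right) - \frac{29365}{16054} = \frac{15320}{1097} - \frac{29365}{16054} = \frac{213733875}{17611238}$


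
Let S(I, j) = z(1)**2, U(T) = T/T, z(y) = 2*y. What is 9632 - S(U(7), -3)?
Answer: 9628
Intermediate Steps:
U(T) = 1
S(I, j) = 4 (S(I, j) = (2*1)**2 = 2**2 = 4)
9632 - S(U(7), -3) = 9632 - 1*4 = 9632 - 4 = 9628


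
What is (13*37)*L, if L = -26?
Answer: -12506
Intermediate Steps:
(13*37)*L = (13*37)*(-26) = 481*(-26) = -12506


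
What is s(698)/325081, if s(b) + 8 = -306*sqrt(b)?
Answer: -8/325081 - 306*sqrt(698)/325081 ≈ -0.024894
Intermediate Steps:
s(b) = -8 - 306*sqrt(b)
s(698)/325081 = (-8 - 306*sqrt(698))/325081 = (-8 - 306*sqrt(698))*(1/325081) = -8/325081 - 306*sqrt(698)/325081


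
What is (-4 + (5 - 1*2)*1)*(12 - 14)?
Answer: 2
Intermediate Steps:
(-4 + (5 - 1*2)*1)*(12 - 14) = (-4 + (5 - 2)*1)*(-2) = (-4 + 3*1)*(-2) = (-4 + 3)*(-2) = -1*(-2) = 2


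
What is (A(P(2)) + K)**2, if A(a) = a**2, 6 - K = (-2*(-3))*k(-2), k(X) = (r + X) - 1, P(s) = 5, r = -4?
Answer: 5329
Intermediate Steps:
k(X) = -5 + X (k(X) = (-4 + X) - 1 = -5 + X)
K = 48 (K = 6 - (-2*(-3))*(-5 - 2) = 6 - 6*(-7) = 6 - 1*(-42) = 6 + 42 = 48)
(A(P(2)) + K)**2 = (5**2 + 48)**2 = (25 + 48)**2 = 73**2 = 5329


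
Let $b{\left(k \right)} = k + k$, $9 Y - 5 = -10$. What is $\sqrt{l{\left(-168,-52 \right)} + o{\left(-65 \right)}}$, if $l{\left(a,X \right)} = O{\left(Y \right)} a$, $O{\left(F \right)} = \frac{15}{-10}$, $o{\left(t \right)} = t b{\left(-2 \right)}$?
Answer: $16 \sqrt{2} \approx 22.627$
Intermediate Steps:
$Y = - \frac{5}{9}$ ($Y = \frac{5}{9} + \frac{1}{9} \left(-10\right) = \frac{5}{9} - \frac{10}{9} = - \frac{5}{9} \approx -0.55556$)
$b{\left(k \right)} = 2 k$
$o{\left(t \right)} = - 4 t$ ($o{\left(t \right)} = t 2 \left(-2\right) = t \left(-4\right) = - 4 t$)
$O{\left(F \right)} = - \frac{3}{2}$ ($O{\left(F \right)} = 15 \left(- \frac{1}{10}\right) = - \frac{3}{2}$)
$l{\left(a,X \right)} = - \frac{3 a}{2}$
$\sqrt{l{\left(-168,-52 \right)} + o{\left(-65 \right)}} = \sqrt{\left(- \frac{3}{2}\right) \left(-168\right) - -260} = \sqrt{252 + 260} = \sqrt{512} = 16 \sqrt{2}$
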